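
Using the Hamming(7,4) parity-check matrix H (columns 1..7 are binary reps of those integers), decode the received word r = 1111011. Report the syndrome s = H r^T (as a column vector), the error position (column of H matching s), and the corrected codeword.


s = (1, 0, 1)^T, error position = 5, corrected codeword c = 1111111

Compute s = H r^T mod 2 one row at a time:
  s_1 = 1 + 0 + 1 + 1 = 3 ≡ 1 (mod 2).
  s_2 = 1 + 1 + 1 + 1 = 4 ≡ 0 (mod 2).
  s_3 = 1 + 1 + 0 + 1 = 3 ≡ 1 (mod 2).
s = (1, 0, 1)^T — this equals column 5 of H (binary 101), so error is at position 5.
Correct: flip bit 5 of r = 1111011 to get c = 1111111.


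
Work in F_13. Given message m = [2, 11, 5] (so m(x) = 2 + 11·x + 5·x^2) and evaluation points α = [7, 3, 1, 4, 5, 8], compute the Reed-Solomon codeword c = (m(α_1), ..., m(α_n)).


c = [12, 2, 5, 9, 0, 7]

Message polynomial: m(x) = 2 + 11·x + 5·x^2 (mod 13).
For each evaluation point α_i, compute m(α_i) mod 13:
  α_1 = 7: Horner steps 5 → 7 → 12, so m(7) = 12.
  α_2 = 3: Horner steps 5 → 0 → 2, so m(3) = 2.
  α_3 = 1: Horner steps 5 → 3 → 5, so m(1) = 5.
  α_4 = 4: Horner steps 5 → 5 → 9, so m(4) = 9.
  α_5 = 5: Horner steps 5 → 10 → 0, so m(5) = 0.
  α_6 = 8: Horner steps 5 → 12 → 7, so m(8) = 7.
Codeword c = [12, 2, 5, 9, 0, 7] ∈ F_13^6.


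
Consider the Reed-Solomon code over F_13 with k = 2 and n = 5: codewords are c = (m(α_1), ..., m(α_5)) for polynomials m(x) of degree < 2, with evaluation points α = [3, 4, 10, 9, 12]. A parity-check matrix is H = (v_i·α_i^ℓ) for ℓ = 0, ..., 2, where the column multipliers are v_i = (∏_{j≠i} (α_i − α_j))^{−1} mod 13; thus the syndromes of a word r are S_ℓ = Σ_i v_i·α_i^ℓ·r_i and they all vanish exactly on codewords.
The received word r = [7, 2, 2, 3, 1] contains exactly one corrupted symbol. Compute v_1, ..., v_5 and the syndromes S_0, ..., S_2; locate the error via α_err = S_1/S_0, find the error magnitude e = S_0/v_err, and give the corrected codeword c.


S = (8, 2, 7), error at position 3, error magnitude e = 4, c = [7, 2, 11, 3, 1].

Step 1: column multipliers v_i = (∏_{j≠i}(α_i − α_j))^{−1} mod 13.
  i = 1 (α = 3): (3−4)(3−10)(3−9)(3−12) = (−1)·(−7)·(−6)·(−9) = 378 ≡ 1, so v_1 = 1^{−1} = 1 (mod 13).
  i = 2 (α = 4): (4−3)(4−10)(4−9)(4−12) = 1·(−6)·(−5)·(−8) = −240 ≡ 7, so v_2 = 7^{−1} = 2 (mod 13).
  i = 3 (α = 10): (10−3)(10−4)(10−9)(10−12) = 7·6·1·(−2) = −84 ≡ 7, so v_3 = 7^{−1} = 2 (mod 13).
  i = 4 (α = 9): (9−3)(9−4)(9−10)(9−12) = 6·5·(−1)·(−3) = 90 ≡ 12, so v_4 = 12^{−1} = 12 (mod 13).
  i = 5 (α = 12): (12−3)(12−4)(12−10)(12−9) = 9·8·2·3 = 432 ≡ 3, so v_5 = 3^{−1} = 9 (mod 13).
  v = [1, 2, 2, 12, 9].
Step 2: syndromes of r = [7, 2, 2, 3, 1] (all sums mod 13).
  S_0 = Σ v_i r_i = 1·7 + 2·2 + 2·2 + 12·3 + 9·1 = 60 ≡ 8.
  S_1 = Σ v_i α_i r_i = 1·3·7 + 2·4·2 + 2·10·2 + 12·9·3 + 9·12·1 = 509 ≡ 2.
  α_i^2 mod 13 = [9, 3, 9, 3, 1].
  S_2 = Σ v_i α_i^2 r_i = 1·9·7 + 2·3·2 + 2·9·2 + 12·3·3 + 9·1·1 = 228 ≡ 7.
  S = (8, 2, 7) ≠ 0, so r is not a codeword (an error is present).
Step 3: locate the error. For a single error e at position i, S_ℓ = v_i·e·α_i^ℓ, so α_err = S_1/S_0.
  S_0^{−1} = 8^{−1} = 5 (mod 13), so α_err = 2·5 = 10 ≡ 10 = α_3. Error position i = 3.
  Consistency check: S_2/S_1 = 7·7 = 49 ≡ 10 = α_err ✓ (single-error assumption holds).
Step 4: error magnitude e = S_0/v_3 = S_0·∏_{j≠3}(α_3 − α_j) = 8·7 = 56 ≡ 4 (mod 13).
Step 5: correct position 3: c_3 = r_3 − e = 2 − 4 ≡ 11 (mod 13). Hence c = [7, 2, 11, 3, 1].
  Check: interpolating c through the α_i gives m(x) = 9 + 8·x (degree < 2) with m(α_i) = c_i for every i, so c is indeed a codeword.


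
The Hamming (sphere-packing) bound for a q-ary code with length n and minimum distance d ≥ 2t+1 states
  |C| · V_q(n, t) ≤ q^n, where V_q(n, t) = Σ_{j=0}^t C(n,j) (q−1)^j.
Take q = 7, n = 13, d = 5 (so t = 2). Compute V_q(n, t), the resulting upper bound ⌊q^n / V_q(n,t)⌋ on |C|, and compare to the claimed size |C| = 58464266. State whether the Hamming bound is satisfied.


V_q(n, t) = 2887, q^n = 96889010407, Hamming bound = 33560446, |C| = 58464266 > bound (violated).

Step 1: Compute V_q(n, t) = Σ_{j=0}^2 C(n, j) (q−1)^j.
  j = 0: C(13,0)·(6)^0 = 1·1 = 1.
  j = 1: C(13,1)·(6)^1 = 13·6 = 78.
  j = 2: C(13,2)·(6)^2 = 78·36 = 2808.
  V_q(n, t) = 1 + 78 + 2808 = 2887.
Step 2: q^n = 7^13 = 96889010407.
Step 3: Hamming bound ⌊q^n / V_q(n,t)⌋ = ⌊96889010407/2887⌋ = 33560446.
Step 4: Compare |C| = 58464266 to 33560446: violated.
The claimed |C| lies above the Hamming bound, so no 7-ary code of length 13 with d ≥ 5 can have 58464266 codewords.


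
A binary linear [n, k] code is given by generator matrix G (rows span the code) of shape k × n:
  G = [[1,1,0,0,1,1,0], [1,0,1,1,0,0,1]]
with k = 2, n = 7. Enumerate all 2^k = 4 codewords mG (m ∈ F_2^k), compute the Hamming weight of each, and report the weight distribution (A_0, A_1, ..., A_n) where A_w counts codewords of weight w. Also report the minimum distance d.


Weight distribution: A_0 = 1, A_4 = 2, A_6 = 1. Minimum distance d = 4.

Enumerate all 2^2 = 4 messages m ∈ F_2^2.
For each, compute codeword c = mG in F_2^7, then tally its weight.
  m = 00 → c = 0000000, weight = 0.
  m = 10 → c = 1100110, weight = 4.
  m = 01 → c = 1011001, weight = 4.
  m = 11 → c = 0111111, weight = 6.
Tally weights:
  weight 0: 1 codewords.
  weight 4: 2 codewords.
  weight 6: 1 codewords.
Minimum distance d = smallest w > 0 with A_w > 0 = 4.
Sanity: Σ A_w = 4 = 2^2 = 4 ✓.


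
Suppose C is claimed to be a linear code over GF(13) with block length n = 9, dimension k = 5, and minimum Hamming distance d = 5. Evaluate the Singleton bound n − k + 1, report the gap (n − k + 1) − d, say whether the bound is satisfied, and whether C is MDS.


Singleton RHS = n − k + 1 = 5, slack = 0, bound satisfied, MDS.

Singleton bound: d ≤ n − k + 1.
Here n = 9, k = 5, so n − k + 1 = 5.
Given d = 5, check d ≤ 5: YES.
Slack = (n − k + 1) − d = 0.
The code is MDS (slack = 0).
Description: the claimed parameters are [9, 5, 5]_13; such a code would be MDS (meets Singleton bound).


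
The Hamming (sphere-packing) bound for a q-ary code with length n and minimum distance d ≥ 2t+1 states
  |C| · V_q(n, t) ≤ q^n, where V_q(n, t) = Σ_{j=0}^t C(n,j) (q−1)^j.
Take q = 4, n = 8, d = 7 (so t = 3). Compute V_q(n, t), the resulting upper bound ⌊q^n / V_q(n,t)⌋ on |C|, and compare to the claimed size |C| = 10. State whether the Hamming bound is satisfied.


V_q(n, t) = 1789, q^n = 65536, Hamming bound = 36, |C| = 10 ≤ bound (satisfied).

Step 1: Compute V_q(n, t) = Σ_{j=0}^3 C(n, j) (q−1)^j.
  j = 0: C(8,0)·(3)^0 = 1·1 = 1.
  j = 1: C(8,1)·(3)^1 = 8·3 = 24.
  j = 2: C(8,2)·(3)^2 = 28·9 = 252.
  j = 3: C(8,3)·(3)^3 = 56·27 = 1512.
  V_q(n, t) = 1 + 24 + 252 + 1512 = 1789.
Step 2: q^n = 4^8 = 65536.
Step 3: Hamming bound ⌊q^n / V_q(n,t)⌋ = ⌊65536/1789⌋ = 36.
Step 4: Compare |C| = 10 to 36: satisfied.
The claimed |C| lies below the Hamming bound.


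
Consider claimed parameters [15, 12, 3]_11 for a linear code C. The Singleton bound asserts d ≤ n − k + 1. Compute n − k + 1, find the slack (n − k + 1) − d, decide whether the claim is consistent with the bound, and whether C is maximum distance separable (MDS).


Singleton RHS = n − k + 1 = 4, slack = 1, bound satisfied, not MDS.

Singleton bound: d ≤ n − k + 1.
Here n = 15, k = 12, so n − k + 1 = 4.
Given d = 3, check d ≤ 4: YES.
Slack = (n − k + 1) − d = 1.
The code is NOT MDS (slack = 1 > 0).
Description: the claimed parameters are [15, 12, 3]_11; such a code would be non-MDS.


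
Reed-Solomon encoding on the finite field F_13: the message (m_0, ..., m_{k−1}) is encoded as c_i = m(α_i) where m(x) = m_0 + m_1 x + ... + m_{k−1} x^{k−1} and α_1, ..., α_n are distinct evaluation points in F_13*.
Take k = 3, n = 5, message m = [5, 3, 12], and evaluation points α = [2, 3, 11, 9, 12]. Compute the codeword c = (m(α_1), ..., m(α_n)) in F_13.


c = [7, 5, 8, 3, 1]

Message polynomial: m(x) = 5 + 3·x + 12·x^2 (mod 13).
For each evaluation point α_i, compute m(α_i) mod 13:
  α_1 = 2: Horner steps 12 → 1 → 7, so m(2) = 7.
  α_2 = 3: Horner steps 12 → 0 → 5, so m(3) = 5.
  α_3 = 11: Horner steps 12 → 5 → 8, so m(11) = 8.
  α_4 = 9: Horner steps 12 → 7 → 3, so m(9) = 3.
  α_5 = 12: Horner steps 12 → 4 → 1, so m(12) = 1.
Codeword c = [7, 5, 8, 3, 1] ∈ F_13^5.


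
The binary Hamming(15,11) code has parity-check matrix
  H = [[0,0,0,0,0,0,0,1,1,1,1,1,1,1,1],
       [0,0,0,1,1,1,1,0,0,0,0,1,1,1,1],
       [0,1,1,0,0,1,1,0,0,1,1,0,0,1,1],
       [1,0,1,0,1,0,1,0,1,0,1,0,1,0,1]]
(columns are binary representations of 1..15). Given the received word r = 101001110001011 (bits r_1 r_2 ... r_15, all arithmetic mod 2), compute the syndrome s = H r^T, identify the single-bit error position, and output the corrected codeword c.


s = (0, 1, 1, 0)^T, error position = 6, corrected codeword c = 101000110001011

Compute s = H r^T mod 2 one row at a time:
  s_1 = 1 + 0 + 0 + 0 + 1 + 0 + 1 + 1 = 4 ≡ 0 (mod 2).
  s_2 = 0 + 0 + 1 + 1 + 1 + 0 + 1 + 1 = 5 ≡ 1 (mod 2).
  s_3 = 0 + 1 + 1 + 1 + 0 + 0 + 1 + 1 = 5 ≡ 1 (mod 2).
  s_4 = 1 + 1 + 0 + 1 + 0 + 0 + 0 + 1 = 4 ≡ 0 (mod 2).
s = (0, 1, 1, 0)^T — this equals column 6 of H (binary 0110), so error is at position 6.
Correct: flip bit 6 of r = 101001110001011 to get c = 101000110001011.


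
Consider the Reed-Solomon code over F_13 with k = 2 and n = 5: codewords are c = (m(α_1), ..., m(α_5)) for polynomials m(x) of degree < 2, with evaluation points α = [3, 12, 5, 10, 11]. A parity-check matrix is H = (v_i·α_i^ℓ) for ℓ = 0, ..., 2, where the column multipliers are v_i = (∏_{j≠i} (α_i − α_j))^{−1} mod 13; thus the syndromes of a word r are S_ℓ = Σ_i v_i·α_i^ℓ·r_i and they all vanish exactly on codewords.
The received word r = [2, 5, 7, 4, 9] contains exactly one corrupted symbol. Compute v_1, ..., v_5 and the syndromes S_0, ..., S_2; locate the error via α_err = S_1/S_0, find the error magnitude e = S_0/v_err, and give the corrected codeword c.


S = (6, 8, 2), error at position 4, error magnitude e = 4, c = [2, 5, 7, 0, 9].

Step 1: column multipliers v_i = (∏_{j≠i}(α_i − α_j))^{−1} mod 13.
  i = 1 (α = 3): (3−12)(3−5)(3−10)(3−11) = (−9)·(−2)·(−7)·(−8) = 1008 ≡ 7, so v_1 = 7^{−1} = 2 (mod 13).
  i = 2 (α = 12): (12−3)(12−5)(12−10)(12−11) = 9·7·2·1 = 126 ≡ 9, so v_2 = 9^{−1} = 3 (mod 13).
  i = 3 (α = 5): (5−3)(5−12)(5−10)(5−11) = 2·(−7)·(−5)·(−6) = −420 ≡ 9, so v_3 = 9^{−1} = 3 (mod 13).
  i = 4 (α = 10): (10−3)(10−12)(10−5)(10−11) = 7·(−2)·5·(−1) = 70 ≡ 5, so v_4 = 5^{−1} = 8 (mod 13).
  i = 5 (α = 11): (11−3)(11−12)(11−5)(11−10) = 8·(−1)·6·1 = −48 ≡ 4, so v_5 = 4^{−1} = 10 (mod 13).
  v = [2, 3, 3, 8, 10].
Step 2: syndromes of r = [2, 5, 7, 4, 9] (all sums mod 13).
  S_0 = Σ v_i r_i = 2·2 + 3·5 + 3·7 + 8·4 + 10·9 = 162 ≡ 6.
  S_1 = Σ v_i α_i r_i = 2·3·2 + 3·12·5 + 3·5·7 + 8·10·4 + 10·11·9 = 1607 ≡ 8.
  α_i^2 mod 13 = [9, 1, 12, 9, 4].
  S_2 = Σ v_i α_i^2 r_i = 2·9·2 + 3·1·5 + 3·12·7 + 8·9·4 + 10·4·9 = 951 ≡ 2.
  S = (6, 8, 2) ≠ 0, so r is not a codeword (an error is present).
Step 3: locate the error. For a single error e at position i, S_ℓ = v_i·e·α_i^ℓ, so α_err = S_1/S_0.
  S_0^{−1} = 6^{−1} = 11 (mod 13), so α_err = 8·11 = 88 ≡ 10 = α_4. Error position i = 4.
  Consistency check: S_2/S_1 = 2·5 = 10 ≡ 10 = α_err ✓ (single-error assumption holds).
Step 4: error magnitude e = S_0/v_4 = S_0·∏_{j≠4}(α_4 − α_j) = 6·5 = 30 ≡ 4 (mod 13).
Step 5: correct position 4: c_4 = r_4 − e = 4 − 4 ≡ 0 (mod 13). Hence c = [2, 5, 7, 0, 9].
  Check: interpolating c through the α_i gives m(x) = 1 + 9·x (degree < 2) with m(α_i) = c_i for every i, so c is indeed a codeword.


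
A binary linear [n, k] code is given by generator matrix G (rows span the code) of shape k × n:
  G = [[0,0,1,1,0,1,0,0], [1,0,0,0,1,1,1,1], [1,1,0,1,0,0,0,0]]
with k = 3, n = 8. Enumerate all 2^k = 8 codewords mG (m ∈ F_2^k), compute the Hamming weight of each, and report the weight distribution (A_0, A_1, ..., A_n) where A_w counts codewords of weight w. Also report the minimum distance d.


Weight distribution: A_0 = 1, A_3 = 2, A_4 = 1, A_5 = 2, A_6 = 2. Minimum distance d = 3.

Enumerate all 2^3 = 8 messages m ∈ F_2^3.
For each, compute codeword c = mG in F_2^8, then tally its weight.
  m = 000 → c = 00000000, weight = 0.
  m = 100 → c = 00110100, weight = 3.
  m = 010 → c = 10001111, weight = 5.
  m = 110 → c = 10111011, weight = 6.
  m = 001 → c = 11010000, weight = 3.
  m = 101 → c = 11100100, weight = 4.
  m = 011 → c = 01011111, weight = 6.
  m = 111 → c = 01101011, weight = 5.
Tally weights:
  weight 0: 1 codewords.
  weight 3: 2 codewords.
  weight 4: 1 codewords.
  weight 5: 2 codewords.
  weight 6: 2 codewords.
Minimum distance d = smallest w > 0 with A_w > 0 = 3.
Sanity: Σ A_w = 8 = 2^3 = 8 ✓.


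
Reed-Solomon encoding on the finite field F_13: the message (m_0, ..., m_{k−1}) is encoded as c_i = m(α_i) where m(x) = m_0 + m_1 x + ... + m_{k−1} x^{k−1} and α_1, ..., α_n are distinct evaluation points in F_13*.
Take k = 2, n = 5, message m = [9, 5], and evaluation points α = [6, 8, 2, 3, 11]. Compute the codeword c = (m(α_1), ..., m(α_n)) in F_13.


c = [0, 10, 6, 11, 12]

Message polynomial: m(x) = 9 + 5·x (mod 13).
For each evaluation point α_i, compute m(α_i) mod 13:
  α_1 = 6: Horner steps 5 → 0, so m(6) = 0.
  α_2 = 8: Horner steps 5 → 10, so m(8) = 10.
  α_3 = 2: Horner steps 5 → 6, so m(2) = 6.
  α_4 = 3: Horner steps 5 → 11, so m(3) = 11.
  α_5 = 11: Horner steps 5 → 12, so m(11) = 12.
Codeword c = [0, 10, 6, 11, 12] ∈ F_13^5.


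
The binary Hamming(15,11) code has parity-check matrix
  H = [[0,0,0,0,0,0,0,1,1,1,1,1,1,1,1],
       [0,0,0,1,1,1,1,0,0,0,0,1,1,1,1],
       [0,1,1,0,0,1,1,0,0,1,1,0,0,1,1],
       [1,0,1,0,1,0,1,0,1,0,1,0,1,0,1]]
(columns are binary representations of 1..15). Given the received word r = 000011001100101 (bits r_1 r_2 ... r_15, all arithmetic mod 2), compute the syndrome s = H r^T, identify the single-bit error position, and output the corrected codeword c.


s = (0, 0, 1, 0)^T, error position = 2, corrected codeword c = 010011001100101

Compute s = H r^T mod 2 one row at a time:
  s_1 = 0 + 1 + 1 + 0 + 0 + 1 + 0 + 1 = 4 ≡ 0 (mod 2).
  s_2 = 0 + 1 + 1 + 0 + 0 + 1 + 0 + 1 = 4 ≡ 0 (mod 2).
  s_3 = 0 + 0 + 1 + 0 + 1 + 0 + 0 + 1 = 3 ≡ 1 (mod 2).
  s_4 = 0 + 0 + 1 + 0 + 1 + 0 + 1 + 1 = 4 ≡ 0 (mod 2).
s = (0, 0, 1, 0)^T — this equals column 2 of H (binary 0010), so error is at position 2.
Correct: flip bit 2 of r = 000011001100101 to get c = 010011001100101.


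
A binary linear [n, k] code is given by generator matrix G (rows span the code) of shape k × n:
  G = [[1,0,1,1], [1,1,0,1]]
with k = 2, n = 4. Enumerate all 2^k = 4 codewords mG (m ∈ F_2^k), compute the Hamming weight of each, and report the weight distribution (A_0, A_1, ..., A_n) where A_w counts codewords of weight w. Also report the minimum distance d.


Weight distribution: A_0 = 1, A_2 = 1, A_3 = 2. Minimum distance d = 2.

Enumerate all 2^2 = 4 messages m ∈ F_2^2.
For each, compute codeword c = mG in F_2^4, then tally its weight.
  m = 00 → c = 0000, weight = 0.
  m = 10 → c = 1011, weight = 3.
  m = 01 → c = 1101, weight = 3.
  m = 11 → c = 0110, weight = 2.
Tally weights:
  weight 0: 1 codewords.
  weight 2: 1 codewords.
  weight 3: 2 codewords.
Minimum distance d = smallest w > 0 with A_w > 0 = 2.
Sanity: Σ A_w = 4 = 2^2 = 4 ✓.


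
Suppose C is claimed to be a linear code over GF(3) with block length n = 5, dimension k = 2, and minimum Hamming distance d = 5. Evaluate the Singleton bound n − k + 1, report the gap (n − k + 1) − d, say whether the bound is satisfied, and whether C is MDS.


Singleton RHS = n − k + 1 = 4, slack = -1, bound violated (no such code; not MDS).

Singleton bound: d ≤ n − k + 1.
Here n = 5, k = 2, so n − k + 1 = 4.
Given d = 5, check d ≤ 4: NO.
Slack = (n − k + 1) − d = -1.
The slack is negative: d = 5 exceeds n − k + 1 = 4 by 1, so the Singleton bound is violated and no linear [5, 2, 5]_3 code can exist. In particular it is not MDS (MDS requires d = n − k + 1 exactly).
Description: the claimed parameters are [5, 2, 5]_3; such a code would be impossible (violates the Singleton bound).


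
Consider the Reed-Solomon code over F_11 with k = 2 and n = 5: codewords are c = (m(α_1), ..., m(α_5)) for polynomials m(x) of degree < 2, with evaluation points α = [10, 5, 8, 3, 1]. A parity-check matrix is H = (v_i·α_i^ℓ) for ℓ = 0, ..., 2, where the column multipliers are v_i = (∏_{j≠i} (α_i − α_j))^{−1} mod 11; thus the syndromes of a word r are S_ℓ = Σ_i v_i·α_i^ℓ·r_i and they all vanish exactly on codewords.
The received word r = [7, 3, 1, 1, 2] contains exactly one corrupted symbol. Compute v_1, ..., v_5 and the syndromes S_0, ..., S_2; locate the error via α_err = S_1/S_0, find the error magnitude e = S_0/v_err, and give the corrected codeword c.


S = (5, 4, 1), error at position 4, error magnitude e = 4, c = [7, 3, 1, 8, 2].

Step 1: column multipliers v_i = (∏_{j≠i}(α_i − α_j))^{−1} mod 11.
  i = 1 (α = 10): (10−5)(10−8)(10−3)(10−1) = 5·2·7·9 = 630 ≡ 3, so v_1 = 3^{−1} = 4 (mod 11).
  i = 2 (α = 5): (5−10)(5−8)(5−3)(5−1) = (−5)·(−3)·2·4 = 120 ≡ 10, so v_2 = 10^{−1} = 10 (mod 11).
  i = 3 (α = 8): (8−10)(8−5)(8−3)(8−1) = (−2)·3·5·7 = −210 ≡ 10, so v_3 = 10^{−1} = 10 (mod 11).
  i = 4 (α = 3): (3−10)(3−5)(3−8)(3−1) = (−7)·(−2)·(−5)·2 = −140 ≡ 3, so v_4 = 3^{−1} = 4 (mod 11).
  i = 5 (α = 1): (1−10)(1−5)(1−8)(1−3) = (−9)·(−4)·(−7)·(−2) = 504 ≡ 9, so v_5 = 9^{−1} = 5 (mod 11).
  v = [4, 10, 10, 4, 5].
Step 2: syndromes of r = [7, 3, 1, 1, 2] (all sums mod 11).
  S_0 = Σ v_i r_i = 4·7 + 10·3 + 10·1 + 4·1 + 5·2 = 82 ≡ 5.
  S_1 = Σ v_i α_i r_i = 4·10·7 + 10·5·3 + 10·8·1 + 4·3·1 + 5·1·2 = 532 ≡ 4.
  α_i^2 mod 11 = [1, 3, 9, 9, 1].
  S_2 = Σ v_i α_i^2 r_i = 4·1·7 + 10·3·3 + 10·9·1 + 4·9·1 + 5·1·2 = 254 ≡ 1.
  S = (5, 4, 1) ≠ 0, so r is not a codeword (an error is present).
Step 3: locate the error. For a single error e at position i, S_ℓ = v_i·e·α_i^ℓ, so α_err = S_1/S_0.
  S_0^{−1} = 5^{−1} = 9 (mod 11), so α_err = 4·9 = 36 ≡ 3 = α_4. Error position i = 4.
  Consistency check: S_2/S_1 = 1·3 = 3 ≡ 3 = α_err ✓ (single-error assumption holds).
Step 4: error magnitude e = S_0/v_4 = S_0·∏_{j≠4}(α_4 − α_j) = 5·3 = 15 ≡ 4 (mod 11).
Step 5: correct position 4: c_4 = r_4 − e = 1 − 4 ≡ 8 (mod 11). Hence c = [7, 3, 1, 8, 2].
  Check: interpolating c through the α_i gives m(x) = 10 + 3·x (degree < 2) with m(α_i) = c_i for every i, so c is indeed a codeword.


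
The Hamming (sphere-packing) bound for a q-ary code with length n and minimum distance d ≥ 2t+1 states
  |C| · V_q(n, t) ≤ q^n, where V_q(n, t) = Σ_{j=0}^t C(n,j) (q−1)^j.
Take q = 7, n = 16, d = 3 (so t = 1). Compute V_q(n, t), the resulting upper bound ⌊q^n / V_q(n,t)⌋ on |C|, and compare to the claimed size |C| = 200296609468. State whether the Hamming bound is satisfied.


V_q(n, t) = 97, q^n = 33232930569601, Hamming bound = 342607531645, |C| = 200296609468 ≤ bound (satisfied).

Step 1: Compute V_q(n, t) = Σ_{j=0}^1 C(n, j) (q−1)^j.
  j = 0: C(16,0)·(6)^0 = 1·1 = 1.
  j = 1: C(16,1)·(6)^1 = 16·6 = 96.
  V_q(n, t) = 1 + 96 = 97.
Step 2: q^n = 7^16 = 33232930569601.
Step 3: Hamming bound ⌊q^n / V_q(n,t)⌋ = ⌊33232930569601/97⌋ = 342607531645.
Step 4: Compare |C| = 200296609468 to 342607531645: satisfied.
The claimed |C| lies below the Hamming bound.


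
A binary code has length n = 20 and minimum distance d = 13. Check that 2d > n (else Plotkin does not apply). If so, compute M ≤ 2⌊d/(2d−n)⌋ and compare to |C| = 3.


Plotkin bound M ≤ 4; given |C| = 3 ≤ bound (satisfied).

Check applicability: 2d = 26, n = 20.
2d − n = 6 > 0, so Plotkin applies.
Compute d/(2d−n) = 13/6 ≈ 2.1667.
⌊d/(2d−n)⌋ = 2.
Plotkin bound: M ≤ 2·2 = 4.
Given |C| = 3, check: satisfied.
This |C| is below the Plotkin bound.


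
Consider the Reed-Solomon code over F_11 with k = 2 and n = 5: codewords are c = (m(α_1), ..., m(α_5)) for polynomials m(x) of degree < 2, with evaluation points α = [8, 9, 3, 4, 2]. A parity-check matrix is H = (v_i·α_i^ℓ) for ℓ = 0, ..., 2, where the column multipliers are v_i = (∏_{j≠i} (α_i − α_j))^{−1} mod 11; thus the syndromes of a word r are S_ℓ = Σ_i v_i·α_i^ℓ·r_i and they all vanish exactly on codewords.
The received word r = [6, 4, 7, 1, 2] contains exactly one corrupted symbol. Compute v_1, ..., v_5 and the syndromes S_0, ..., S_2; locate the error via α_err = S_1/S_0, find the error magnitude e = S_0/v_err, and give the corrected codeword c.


S = (7, 1, 8), error at position 1, error magnitude e = 7, c = [10, 4, 7, 1, 2].

Step 1: column multipliers v_i = (∏_{j≠i}(α_i − α_j))^{−1} mod 11.
  i = 1 (α = 8): (8−9)(8−3)(8−4)(8−2) = (−1)·5·4·6 = −120 ≡ 1, so v_1 = 1^{−1} = 1 (mod 11).
  i = 2 (α = 9): (9−8)(9−3)(9−4)(9−2) = 1·6·5·7 = 210 ≡ 1, so v_2 = 1^{−1} = 1 (mod 11).
  i = 3 (α = 3): (3−8)(3−9)(3−4)(3−2) = (−5)·(−6)·(−1)·1 = −30 ≡ 3, so v_3 = 3^{−1} = 4 (mod 11).
  i = 4 (α = 4): (4−8)(4−9)(4−3)(4−2) = (−4)·(−5)·1·2 = 40 ≡ 7, so v_4 = 7^{−1} = 8 (mod 11).
  i = 5 (α = 2): (2−8)(2−9)(2−3)(2−4) = (−6)·(−7)·(−1)·(−2) = 84 ≡ 7, so v_5 = 7^{−1} = 8 (mod 11).
  v = [1, 1, 4, 8, 8].
Step 2: syndromes of r = [6, 4, 7, 1, 2] (all sums mod 11).
  S_0 = Σ v_i r_i = 1·6 + 1·4 + 4·7 + 8·1 + 8·2 = 62 ≡ 7.
  S_1 = Σ v_i α_i r_i = 1·8·6 + 1·9·4 + 4·3·7 + 8·4·1 + 8·2·2 = 232 ≡ 1.
  α_i^2 mod 11 = [9, 4, 9, 5, 4].
  S_2 = Σ v_i α_i^2 r_i = 1·9·6 + 1·4·4 + 4·9·7 + 8·5·1 + 8·4·2 = 426 ≡ 8.
  S = (7, 1, 8) ≠ 0, so r is not a codeword (an error is present).
Step 3: locate the error. For a single error e at position i, S_ℓ = v_i·e·α_i^ℓ, so α_err = S_1/S_0.
  S_0^{−1} = 7^{−1} = 8 (mod 11), so α_err = 1·8 = 8 ≡ 8 = α_1. Error position i = 1.
  Consistency check: S_2/S_1 = 8·1 = 8 ≡ 8 = α_err ✓ (single-error assumption holds).
Step 4: error magnitude e = S_0/v_1 = S_0·∏_{j≠1}(α_1 − α_j) = 7·1 = 7 ≡ 7 (mod 11).
Step 5: correct position 1: c_1 = r_1 − e = 6 − 7 ≡ 10 (mod 11). Hence c = [10, 4, 7, 1, 2].
  Check: interpolating c through the α_i gives m(x) = 3 + 5·x (degree < 2) with m(α_i) = c_i for every i, so c is indeed a codeword.


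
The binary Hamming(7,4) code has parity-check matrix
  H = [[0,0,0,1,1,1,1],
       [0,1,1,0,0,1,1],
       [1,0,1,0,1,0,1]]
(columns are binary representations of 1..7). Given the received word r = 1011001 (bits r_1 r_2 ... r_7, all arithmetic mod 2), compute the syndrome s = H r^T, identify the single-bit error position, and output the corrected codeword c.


s = (0, 0, 1)^T, error position = 1, corrected codeword c = 0011001

Compute s = H r^T mod 2 one row at a time:
  s_1 = 1 + 0 + 0 + 1 = 2 ≡ 0 (mod 2).
  s_2 = 0 + 1 + 0 + 1 = 2 ≡ 0 (mod 2).
  s_3 = 1 + 1 + 0 + 1 = 3 ≡ 1 (mod 2).
s = (0, 0, 1)^T — this equals column 1 of H (binary 001), so error is at position 1.
Correct: flip bit 1 of r = 1011001 to get c = 0011001.


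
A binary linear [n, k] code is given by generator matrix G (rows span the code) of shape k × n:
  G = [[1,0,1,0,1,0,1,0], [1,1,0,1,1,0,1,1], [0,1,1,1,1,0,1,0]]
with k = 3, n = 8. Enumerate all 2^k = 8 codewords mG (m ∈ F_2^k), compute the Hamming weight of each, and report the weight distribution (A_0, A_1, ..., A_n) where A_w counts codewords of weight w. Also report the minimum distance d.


Weight distribution: A_0 = 1, A_3 = 3, A_4 = 2, A_5 = 1, A_6 = 1. Minimum distance d = 3.

Enumerate all 2^3 = 8 messages m ∈ F_2^3.
For each, compute codeword c = mG in F_2^8, then tally its weight.
  m = 000 → c = 00000000, weight = 0.
  m = 100 → c = 10101010, weight = 4.
  m = 010 → c = 11011011, weight = 6.
  m = 110 → c = 01110001, weight = 4.
  m = 001 → c = 01111010, weight = 5.
  m = 101 → c = 11010000, weight = 3.
  m = 011 → c = 10100001, weight = 3.
  m = 111 → c = 00001011, weight = 3.
Tally weights:
  weight 0: 1 codewords.
  weight 3: 3 codewords.
  weight 4: 2 codewords.
  weight 5: 1 codewords.
  weight 6: 1 codewords.
Minimum distance d = smallest w > 0 with A_w > 0 = 3.
Sanity: Σ A_w = 8 = 2^3 = 8 ✓.


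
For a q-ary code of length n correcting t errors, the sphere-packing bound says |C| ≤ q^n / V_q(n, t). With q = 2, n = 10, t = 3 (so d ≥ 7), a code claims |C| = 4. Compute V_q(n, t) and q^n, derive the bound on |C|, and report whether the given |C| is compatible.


V_q(n, t) = 176, q^n = 1024, Hamming bound = 5, |C| = 4 ≤ bound (satisfied).

Step 1: Compute V_q(n, t) = Σ_{j=0}^3 C(n, j) (q−1)^j.
  j = 0: C(10,0)·(1)^0 = 1·1 = 1.
  j = 1: C(10,1)·(1)^1 = 10·1 = 10.
  j = 2: C(10,2)·(1)^2 = 45·1 = 45.
  j = 3: C(10,3)·(1)^3 = 120·1 = 120.
  V_q(n, t) = 1 + 10 + 45 + 120 = 176.
Step 2: q^n = 2^10 = 1024.
Step 3: Hamming bound ⌊q^n / V_q(n,t)⌋ = ⌊1024/176⌋ = 5.
Step 4: Compare |C| = 4 to 5: satisfied.
The claimed |C| lies below the Hamming bound.


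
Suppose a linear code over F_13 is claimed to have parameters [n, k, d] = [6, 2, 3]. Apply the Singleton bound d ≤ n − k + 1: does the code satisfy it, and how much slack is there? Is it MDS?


Singleton RHS = n − k + 1 = 5, slack = 2, bound satisfied, not MDS.

Singleton bound: d ≤ n − k + 1.
Here n = 6, k = 2, so n − k + 1 = 5.
Given d = 3, check d ≤ 5: YES.
Slack = (n − k + 1) − d = 2.
The code is NOT MDS (slack = 2 > 0).
Description: the claimed parameters are [6, 2, 3]_13; such a code would be non-MDS.


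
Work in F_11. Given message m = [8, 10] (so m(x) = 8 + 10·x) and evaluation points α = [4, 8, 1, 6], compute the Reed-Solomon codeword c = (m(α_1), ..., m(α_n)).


c = [4, 0, 7, 2]

Message polynomial: m(x) = 8 + 10·x (mod 11).
For each evaluation point α_i, compute m(α_i) mod 11:
  α_1 = 4: Horner steps 10 → 4, so m(4) = 4.
  α_2 = 8: Horner steps 10 → 0, so m(8) = 0.
  α_3 = 1: Horner steps 10 → 7, so m(1) = 7.
  α_4 = 6: Horner steps 10 → 2, so m(6) = 2.
Codeword c = [4, 0, 7, 2] ∈ F_11^4.


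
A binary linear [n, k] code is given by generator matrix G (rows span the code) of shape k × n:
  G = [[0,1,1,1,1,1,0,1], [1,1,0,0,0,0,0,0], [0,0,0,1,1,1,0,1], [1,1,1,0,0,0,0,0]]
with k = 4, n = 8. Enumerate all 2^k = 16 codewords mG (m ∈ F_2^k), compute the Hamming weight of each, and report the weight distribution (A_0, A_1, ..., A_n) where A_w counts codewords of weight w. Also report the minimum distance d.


Weight distribution: A_0 = 1, A_1 = 3, A_2 = 3, A_3 = 1, A_4 = 1, A_5 = 3, A_6 = 3, A_7 = 1. Minimum distance d = 1.

Enumerate all 2^4 = 16 messages m ∈ F_2^4.
For each, compute codeword c = mG in F_2^8, then tally its weight.
  m = 0000 → c = 00000000, weight = 0.
  m = 1000 → c = 01111101, weight = 6.
  m = 0100 → c = 11000000, weight = 2.
  m = 1100 → c = 10111101, weight = 6.
  m = 0010 → c = 00011101, weight = 4.
  m = 1010 → c = 01100000, weight = 2.
  m = 0110 → c = 11011101, weight = 6.
  m = 1110 → c = 10100000, weight = 2.
  m = 0001 → c = 11100000, weight = 3.
  m = 1001 → c = 10011101, weight = 5.
  m = 0101 → c = 00100000, weight = 1.
  m = 1101 → c = 01011101, weight = 5.
  m = 0011 → c = 11111101, weight = 7.
  m = 1011 → c = 10000000, weight = 1.
  m = 0111 → c = 00111101, weight = 5.
  m = 1111 → c = 01000000, weight = 1.
Tally weights:
  weight 0: 1 codewords.
  weight 1: 3 codewords.
  weight 2: 3 codewords.
  weight 3: 1 codewords.
  weight 4: 1 codewords.
  weight 5: 3 codewords.
  weight 6: 3 codewords.
  weight 7: 1 codewords.
Minimum distance d = smallest w > 0 with A_w > 0 = 1.
Sanity: Σ A_w = 16 = 2^4 = 16 ✓.


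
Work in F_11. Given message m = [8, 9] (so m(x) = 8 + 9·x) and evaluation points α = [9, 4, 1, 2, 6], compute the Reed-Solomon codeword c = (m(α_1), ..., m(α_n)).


c = [1, 0, 6, 4, 7]

Message polynomial: m(x) = 8 + 9·x (mod 11).
For each evaluation point α_i, compute m(α_i) mod 11:
  α_1 = 9: Horner steps 9 → 1, so m(9) = 1.
  α_2 = 4: Horner steps 9 → 0, so m(4) = 0.
  α_3 = 1: Horner steps 9 → 6, so m(1) = 6.
  α_4 = 2: Horner steps 9 → 4, so m(2) = 4.
  α_5 = 6: Horner steps 9 → 7, so m(6) = 7.
Codeword c = [1, 0, 6, 4, 7] ∈ F_11^5.


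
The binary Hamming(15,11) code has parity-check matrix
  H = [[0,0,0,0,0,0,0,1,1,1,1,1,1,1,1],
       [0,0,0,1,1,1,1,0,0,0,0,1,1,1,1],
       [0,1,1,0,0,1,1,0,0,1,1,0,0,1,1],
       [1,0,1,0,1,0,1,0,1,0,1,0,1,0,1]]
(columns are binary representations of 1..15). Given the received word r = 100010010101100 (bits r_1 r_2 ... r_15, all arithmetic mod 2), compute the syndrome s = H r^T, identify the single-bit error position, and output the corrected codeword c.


s = (0, 1, 1, 1)^T, error position = 7, corrected codeword c = 100010110101100

Compute s = H r^T mod 2 one row at a time:
  s_1 = 1 + 0 + 1 + 0 + 1 + 1 + 0 + 0 = 4 ≡ 0 (mod 2).
  s_2 = 0 + 1 + 0 + 0 + 1 + 1 + 0 + 0 = 3 ≡ 1 (mod 2).
  s_3 = 0 + 0 + 0 + 0 + 1 + 0 + 0 + 0 = 1 ≡ 1 (mod 2).
  s_4 = 1 + 0 + 1 + 0 + 0 + 0 + 1 + 0 = 3 ≡ 1 (mod 2).
s = (0, 1, 1, 1)^T — this equals column 7 of H (binary 0111), so error is at position 7.
Correct: flip bit 7 of r = 100010010101100 to get c = 100010110101100.


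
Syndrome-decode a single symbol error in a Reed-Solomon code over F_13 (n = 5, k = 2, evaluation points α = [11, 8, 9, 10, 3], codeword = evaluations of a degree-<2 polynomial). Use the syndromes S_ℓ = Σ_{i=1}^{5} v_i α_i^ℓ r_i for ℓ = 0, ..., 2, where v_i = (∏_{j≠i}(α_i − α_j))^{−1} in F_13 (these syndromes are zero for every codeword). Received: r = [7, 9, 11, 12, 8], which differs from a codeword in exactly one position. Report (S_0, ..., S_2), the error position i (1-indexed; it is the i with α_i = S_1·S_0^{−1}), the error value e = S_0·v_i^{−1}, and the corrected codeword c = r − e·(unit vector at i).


S = (6, 2, 5), error at position 3, error magnitude e = 7, c = [7, 9, 4, 12, 8].

Step 1: column multipliers v_i = (∏_{j≠i}(α_i − α_j))^{−1} mod 13.
  i = 1 (α = 11): (11−8)(11−9)(11−10)(11−3) = 3·2·1·8 = 48 ≡ 9, so v_1 = 9^{−1} = 3 (mod 13).
  i = 2 (α = 8): (8−11)(8−9)(8−10)(8−3) = (−3)·(−1)·(−2)·5 = −30 ≡ 9, so v_2 = 9^{−1} = 3 (mod 13).
  i = 3 (α = 9): (9−11)(9−8)(9−10)(9−3) = (−2)·1·(−1)·6 = 12 ≡ 12, so v_3 = 12^{−1} = 12 (mod 13).
  i = 4 (α = 10): (10−11)(10−8)(10−9)(10−3) = (−1)·2·1·7 = −14 ≡ 12, so v_4 = 12^{−1} = 12 (mod 13).
  i = 5 (α = 3): (3−11)(3−8)(3−9)(3−10) = (−8)·(−5)·(−6)·(−7) = 1680 ≡ 3, so v_5 = 3^{−1} = 9 (mod 13).
  v = [3, 3, 12, 12, 9].
Step 2: syndromes of r = [7, 9, 11, 12, 8] (all sums mod 13).
  S_0 = Σ v_i r_i = 3·7 + 3·9 + 12·11 + 12·12 + 9·8 = 396 ≡ 6.
  S_1 = Σ v_i α_i r_i = 3·11·7 + 3·8·9 + 12·9·11 + 12·10·12 + 9·3·8 = 3291 ≡ 2.
  α_i^2 mod 13 = [4, 12, 3, 9, 9].
  S_2 = Σ v_i α_i^2 r_i = 3·4·7 + 3·12·9 + 12·3·11 + 12·9·12 + 9·9·8 = 2748 ≡ 5.
  S = (6, 2, 5) ≠ 0, so r is not a codeword (an error is present).
Step 3: locate the error. For a single error e at position i, S_ℓ = v_i·e·α_i^ℓ, so α_err = S_1/S_0.
  S_0^{−1} = 6^{−1} = 11 (mod 13), so α_err = 2·11 = 22 ≡ 9 = α_3. Error position i = 3.
  Consistency check: S_2/S_1 = 5·7 = 35 ≡ 9 = α_err ✓ (single-error assumption holds).
Step 4: error magnitude e = S_0/v_3 = S_0·∏_{j≠3}(α_3 − α_j) = 6·12 = 72 ≡ 7 (mod 13).
Step 5: correct position 3: c_3 = r_3 − e = 11 − 7 ≡ 4 (mod 13). Hence c = [7, 9, 4, 12, 8].
  Check: interpolating c through the α_i gives m(x) = 10 + 8·x (degree < 2) with m(α_i) = c_i for every i, so c is indeed a codeword.


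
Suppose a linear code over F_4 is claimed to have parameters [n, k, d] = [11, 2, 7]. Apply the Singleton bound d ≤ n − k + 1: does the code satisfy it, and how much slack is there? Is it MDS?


Singleton RHS = n − k + 1 = 10, slack = 3, bound satisfied, not MDS.

Singleton bound: d ≤ n − k + 1.
Here n = 11, k = 2, so n − k + 1 = 10.
Given d = 7, check d ≤ 10: YES.
Slack = (n − k + 1) − d = 3.
The code is NOT MDS (slack = 3 > 0).
Description: the claimed parameters are [11, 2, 7]_4; such a code would be non-MDS.


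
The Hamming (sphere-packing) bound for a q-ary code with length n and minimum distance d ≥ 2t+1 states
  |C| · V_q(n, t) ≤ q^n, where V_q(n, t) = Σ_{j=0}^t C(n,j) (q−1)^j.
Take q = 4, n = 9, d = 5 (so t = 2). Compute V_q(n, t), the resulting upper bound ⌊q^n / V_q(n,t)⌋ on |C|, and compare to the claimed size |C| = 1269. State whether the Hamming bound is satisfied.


V_q(n, t) = 352, q^n = 262144, Hamming bound = 744, |C| = 1269 > bound (violated).

Step 1: Compute V_q(n, t) = Σ_{j=0}^2 C(n, j) (q−1)^j.
  j = 0: C(9,0)·(3)^0 = 1·1 = 1.
  j = 1: C(9,1)·(3)^1 = 9·3 = 27.
  j = 2: C(9,2)·(3)^2 = 36·9 = 324.
  V_q(n, t) = 1 + 27 + 324 = 352.
Step 2: q^n = 4^9 = 262144.
Step 3: Hamming bound ⌊q^n / V_q(n,t)⌋ = ⌊262144/352⌋ = 744.
Step 4: Compare |C| = 1269 to 744: violated.
The claimed |C| lies above the Hamming bound, so no 4-ary code of length 9 with d ≥ 5 can have 1269 codewords.


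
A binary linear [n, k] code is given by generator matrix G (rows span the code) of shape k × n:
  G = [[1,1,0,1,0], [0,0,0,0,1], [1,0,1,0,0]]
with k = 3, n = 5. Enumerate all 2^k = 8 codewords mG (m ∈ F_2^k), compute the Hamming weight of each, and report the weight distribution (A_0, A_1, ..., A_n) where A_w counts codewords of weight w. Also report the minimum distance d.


Weight distribution: A_0 = 1, A_1 = 1, A_2 = 1, A_3 = 3, A_4 = 2. Minimum distance d = 1.

Enumerate all 2^3 = 8 messages m ∈ F_2^3.
For each, compute codeword c = mG in F_2^5, then tally its weight.
  m = 000 → c = 00000, weight = 0.
  m = 100 → c = 11010, weight = 3.
  m = 010 → c = 00001, weight = 1.
  m = 110 → c = 11011, weight = 4.
  m = 001 → c = 10100, weight = 2.
  m = 101 → c = 01110, weight = 3.
  m = 011 → c = 10101, weight = 3.
  m = 111 → c = 01111, weight = 4.
Tally weights:
  weight 0: 1 codewords.
  weight 1: 1 codewords.
  weight 2: 1 codewords.
  weight 3: 3 codewords.
  weight 4: 2 codewords.
Minimum distance d = smallest w > 0 with A_w > 0 = 1.
Sanity: Σ A_w = 8 = 2^3 = 8 ✓.


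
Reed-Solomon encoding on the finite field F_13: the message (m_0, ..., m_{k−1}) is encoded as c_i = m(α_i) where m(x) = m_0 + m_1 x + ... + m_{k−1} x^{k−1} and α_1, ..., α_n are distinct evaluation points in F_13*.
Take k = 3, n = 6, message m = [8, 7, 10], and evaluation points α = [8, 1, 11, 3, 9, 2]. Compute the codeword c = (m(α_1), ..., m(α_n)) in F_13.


c = [2, 12, 8, 2, 10, 10]

Message polynomial: m(x) = 8 + 7·x + 10·x^2 (mod 13).
For each evaluation point α_i, compute m(α_i) mod 13:
  α_1 = 8: Horner steps 10 → 9 → 2, so m(8) = 2.
  α_2 = 1: Horner steps 10 → 4 → 12, so m(1) = 12.
  α_3 = 11: Horner steps 10 → 0 → 8, so m(11) = 8.
  α_4 = 3: Horner steps 10 → 11 → 2, so m(3) = 2.
  α_5 = 9: Horner steps 10 → 6 → 10, so m(9) = 10.
  α_6 = 2: Horner steps 10 → 1 → 10, so m(2) = 10.
Codeword c = [2, 12, 8, 2, 10, 10] ∈ F_13^6.


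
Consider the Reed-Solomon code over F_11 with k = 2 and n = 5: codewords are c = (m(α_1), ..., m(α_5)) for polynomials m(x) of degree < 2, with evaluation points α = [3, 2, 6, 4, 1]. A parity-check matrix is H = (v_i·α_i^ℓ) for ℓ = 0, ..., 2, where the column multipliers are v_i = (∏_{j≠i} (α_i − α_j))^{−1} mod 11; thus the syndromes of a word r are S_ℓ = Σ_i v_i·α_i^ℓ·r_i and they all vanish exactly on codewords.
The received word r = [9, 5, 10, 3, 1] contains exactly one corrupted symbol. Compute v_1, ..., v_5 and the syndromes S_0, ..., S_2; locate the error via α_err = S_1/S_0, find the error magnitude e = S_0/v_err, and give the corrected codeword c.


S = (10, 7, 6), error at position 4, error magnitude e = 1, c = [9, 5, 10, 2, 1].

Step 1: column multipliers v_i = (∏_{j≠i}(α_i − α_j))^{−1} mod 11.
  i = 1 (α = 3): (3−2)(3−6)(3−4)(3−1) = 1·(−3)·(−1)·2 = 6 ≡ 6, so v_1 = 6^{−1} = 2 (mod 11).
  i = 2 (α = 2): (2−3)(2−6)(2−4)(2−1) = (−1)·(−4)·(−2)·1 = −8 ≡ 3, so v_2 = 3^{−1} = 4 (mod 11).
  i = 3 (α = 6): (6−3)(6−2)(6−4)(6−1) = 3·4·2·5 = 120 ≡ 10, so v_3 = 10^{−1} = 10 (mod 11).
  i = 4 (α = 4): (4−3)(4−2)(4−6)(4−1) = 1·2·(−2)·3 = −12 ≡ 10, so v_4 = 10^{−1} = 10 (mod 11).
  i = 5 (α = 1): (1−3)(1−2)(1−6)(1−4) = (−2)·(−1)·(−5)·(−3) = 30 ≡ 8, so v_5 = 8^{−1} = 7 (mod 11).
  v = [2, 4, 10, 10, 7].
Step 2: syndromes of r = [9, 5, 10, 3, 1] (all sums mod 11).
  S_0 = Σ v_i r_i = 2·9 + 4·5 + 10·10 + 10·3 + 7·1 = 175 ≡ 10.
  S_1 = Σ v_i α_i r_i = 2·3·9 + 4·2·5 + 10·6·10 + 10·4·3 + 7·1·1 = 821 ≡ 7.
  α_i^2 mod 11 = [9, 4, 3, 5, 1].
  S_2 = Σ v_i α_i^2 r_i = 2·9·9 + 4·4·5 + 10·3·10 + 10·5·3 + 7·1·1 = 699 ≡ 6.
  S = (10, 7, 6) ≠ 0, so r is not a codeword (an error is present).
Step 3: locate the error. For a single error e at position i, S_ℓ = v_i·e·α_i^ℓ, so α_err = S_1/S_0.
  S_0^{−1} = 10^{−1} = 10 (mod 11), so α_err = 7·10 = 70 ≡ 4 = α_4. Error position i = 4.
  Consistency check: S_2/S_1 = 6·8 = 48 ≡ 4 = α_err ✓ (single-error assumption holds).
Step 4: error magnitude e = S_0/v_4 = S_0·∏_{j≠4}(α_4 − α_j) = 10·10 = 100 ≡ 1 (mod 11).
Step 5: correct position 4: c_4 = r_4 − e = 3 − 1 ≡ 2 (mod 11). Hence c = [9, 5, 10, 2, 1].
  Check: interpolating c through the α_i gives m(x) = 8 + 4·x (degree < 2) with m(α_i) = c_i for every i, so c is indeed a codeword.


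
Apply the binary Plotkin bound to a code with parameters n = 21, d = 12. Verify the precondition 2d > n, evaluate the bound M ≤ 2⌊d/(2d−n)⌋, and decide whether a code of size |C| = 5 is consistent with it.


Plotkin bound M ≤ 8; given |C| = 5 ≤ bound (satisfied).

Check applicability: 2d = 24, n = 21.
2d − n = 3 > 0, so Plotkin applies.
Compute d/(2d−n) = 12/3 ≈ 4.0000.
⌊d/(2d−n)⌋ = 4.
Plotkin bound: M ≤ 2·4 = 8.
Given |C| = 5, check: satisfied.
This |C| is below the Plotkin bound.


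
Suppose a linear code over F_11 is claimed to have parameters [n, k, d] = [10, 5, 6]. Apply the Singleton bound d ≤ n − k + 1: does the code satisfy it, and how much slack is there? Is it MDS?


Singleton RHS = n − k + 1 = 6, slack = 0, bound satisfied, MDS.

Singleton bound: d ≤ n − k + 1.
Here n = 10, k = 5, so n − k + 1 = 6.
Given d = 6, check d ≤ 6: YES.
Slack = (n − k + 1) − d = 0.
The code is MDS (slack = 0).
Description: the claimed parameters are [10, 5, 6]_11; such a code would be MDS (meets Singleton bound).


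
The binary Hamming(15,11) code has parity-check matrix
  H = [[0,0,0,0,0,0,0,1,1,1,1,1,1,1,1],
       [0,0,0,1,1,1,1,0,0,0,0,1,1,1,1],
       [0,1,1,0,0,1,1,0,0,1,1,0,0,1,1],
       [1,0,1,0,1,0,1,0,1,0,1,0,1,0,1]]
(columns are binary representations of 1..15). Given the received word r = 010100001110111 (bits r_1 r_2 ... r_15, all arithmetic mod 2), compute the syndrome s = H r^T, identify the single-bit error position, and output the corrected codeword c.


s = (0, 0, 1, 0)^T, error position = 2, corrected codeword c = 000100001110111

Compute s = H r^T mod 2 one row at a time:
  s_1 = 0 + 1 + 1 + 1 + 0 + 1 + 1 + 1 = 6 ≡ 0 (mod 2).
  s_2 = 1 + 0 + 0 + 0 + 0 + 1 + 1 + 1 = 4 ≡ 0 (mod 2).
  s_3 = 1 + 0 + 0 + 0 + 1 + 1 + 1 + 1 = 5 ≡ 1 (mod 2).
  s_4 = 0 + 0 + 0 + 0 + 1 + 1 + 1 + 1 = 4 ≡ 0 (mod 2).
s = (0, 0, 1, 0)^T — this equals column 2 of H (binary 0010), so error is at position 2.
Correct: flip bit 2 of r = 010100001110111 to get c = 000100001110111.
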